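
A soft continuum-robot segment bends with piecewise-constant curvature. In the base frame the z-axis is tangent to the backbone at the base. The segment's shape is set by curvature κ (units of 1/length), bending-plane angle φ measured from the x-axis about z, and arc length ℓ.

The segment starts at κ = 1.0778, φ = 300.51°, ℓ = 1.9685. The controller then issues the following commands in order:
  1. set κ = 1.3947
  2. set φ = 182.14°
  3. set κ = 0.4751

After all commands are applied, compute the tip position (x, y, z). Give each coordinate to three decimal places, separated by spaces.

initial: κ=1.0778, φ=300.51°, ℓ=1.9685
cmd 1: set κ=1.3947 → (κ,φ,ℓ)=(1.3947,300.51°,1.9685) → tip=(0.6998,-1.1876,0.2767)
cmd 2: set φ=182.14° → (κ,φ,ℓ)=(1.3947,182.14°,1.9685) → tip=(-1.3775,-0.0515,0.2767)
cmd 3: set κ=0.4751 → (κ,φ,ℓ)=(0.4751,182.14°,1.9685) → tip=(-0.8547,-0.0319,1.6938)

-0.855 -0.032 1.694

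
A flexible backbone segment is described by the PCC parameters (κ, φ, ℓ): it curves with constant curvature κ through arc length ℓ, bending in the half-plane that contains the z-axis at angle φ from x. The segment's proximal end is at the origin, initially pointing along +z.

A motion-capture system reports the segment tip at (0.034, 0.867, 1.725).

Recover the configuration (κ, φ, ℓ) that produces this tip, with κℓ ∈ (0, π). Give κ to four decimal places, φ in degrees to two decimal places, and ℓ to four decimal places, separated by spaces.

ρ = √(x²+y²) = √(0.034² + 0.867²) = 0.86767
φ = atan2(y, x) mod 360° = atan2(0.867, 0.034) = 87.7543°
|p|² = ρ² + z² = 0.86767² + 1.725² = 3.72847
κ = 2ρ / |p|² = 2×0.86767 / 3.72847 = 0.46543
θ = 2·atan2(ρ, z) = 2·atan2(0.86767, 1.725) = 0.93208 rad
ℓ = θ/κ = 0.93208/0.46543 = 2.00263

0.4654 87.75 2.0026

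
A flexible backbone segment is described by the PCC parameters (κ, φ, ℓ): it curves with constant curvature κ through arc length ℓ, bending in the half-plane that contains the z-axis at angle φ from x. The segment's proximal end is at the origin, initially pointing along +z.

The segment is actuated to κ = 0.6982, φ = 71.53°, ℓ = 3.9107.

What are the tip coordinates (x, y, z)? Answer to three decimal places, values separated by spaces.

θ = κ·ℓ = 0.6982 × 3.9107 = 2.73045 rad
ρ = (1 − cos θ)/κ = (1 − -0.91667)/0.6982 = 2.74515
z = sin θ / κ = 0.39966/0.6982 = 0.57241
x = ρ cos φ = 2.74515 × cos(71.53°) = 0.86969
y = ρ sin φ = 2.74515 × sin(71.53°) = 2.60375

0.870 2.604 0.572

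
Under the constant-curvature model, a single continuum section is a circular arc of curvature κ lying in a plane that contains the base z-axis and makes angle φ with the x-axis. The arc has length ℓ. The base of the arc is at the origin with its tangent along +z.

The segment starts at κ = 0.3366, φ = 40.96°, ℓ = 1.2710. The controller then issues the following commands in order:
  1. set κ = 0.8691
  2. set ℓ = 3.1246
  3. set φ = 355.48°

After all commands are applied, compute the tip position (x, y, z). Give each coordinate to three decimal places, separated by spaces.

2.192 -0.173 0.475

initial: κ=0.3366, φ=40.96°, ℓ=1.2710
cmd 1: set κ=0.8691 → (κ,φ,ℓ)=(0.8691,40.96°,1.2710) → tip=(0.4784,0.4152,1.0278)
cmd 2: set ℓ=3.1246 → (κ,φ,ℓ)=(0.8691,40.96°,3.1246) → tip=(1.6602,1.4411,0.4755)
cmd 3: set φ=355.48° → (κ,φ,ℓ)=(0.8691,355.48°,3.1246) → tip=(2.1916,-0.1732,0.4755)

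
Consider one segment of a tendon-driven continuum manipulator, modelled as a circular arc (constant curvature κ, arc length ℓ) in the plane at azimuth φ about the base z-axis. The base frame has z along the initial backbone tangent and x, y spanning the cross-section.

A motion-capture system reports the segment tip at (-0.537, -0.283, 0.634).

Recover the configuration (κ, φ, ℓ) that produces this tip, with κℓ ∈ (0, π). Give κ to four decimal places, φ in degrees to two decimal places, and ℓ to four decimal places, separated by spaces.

1.5758 207.79 0.9692

ρ = √(x²+y²) = √(-0.537² + -0.283²) = 0.60701
φ = atan2(y, x) mod 360° = atan2(-0.283, -0.537) = 207.7893°
|p|² = ρ² + z² = 0.60701² + 0.634² = 0.77041
κ = 2ρ / |p|² = 2×0.60701 / 0.77041 = 1.57580
θ = 2·atan2(ρ, z) = 2·atan2(0.60701, 0.634) = 1.52730 rad
ℓ = θ/κ = 1.52730/1.57580 = 0.96923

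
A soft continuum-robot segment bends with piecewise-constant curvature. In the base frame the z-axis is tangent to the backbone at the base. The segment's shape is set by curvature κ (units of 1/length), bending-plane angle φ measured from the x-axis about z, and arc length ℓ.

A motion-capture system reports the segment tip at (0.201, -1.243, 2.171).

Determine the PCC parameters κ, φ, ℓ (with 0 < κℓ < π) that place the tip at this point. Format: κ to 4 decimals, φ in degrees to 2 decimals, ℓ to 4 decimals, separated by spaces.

ρ = √(x²+y²) = √(0.201² + -1.243²) = 1.25915
φ = atan2(y, x) mod 360° = atan2(-1.243, 0.201) = 279.1855°
|p|² = ρ² + z² = 1.25915² + 2.171² = 6.29869
κ = 2ρ / |p|² = 2×1.25915 / 6.29869 = 0.39981
θ = 2·atan2(ρ, z) = 2·atan2(1.25915, 2.171) = 1.05114 rad
ℓ = θ/κ = 1.05114/0.39981 = 2.62910

0.3998 279.19 2.6291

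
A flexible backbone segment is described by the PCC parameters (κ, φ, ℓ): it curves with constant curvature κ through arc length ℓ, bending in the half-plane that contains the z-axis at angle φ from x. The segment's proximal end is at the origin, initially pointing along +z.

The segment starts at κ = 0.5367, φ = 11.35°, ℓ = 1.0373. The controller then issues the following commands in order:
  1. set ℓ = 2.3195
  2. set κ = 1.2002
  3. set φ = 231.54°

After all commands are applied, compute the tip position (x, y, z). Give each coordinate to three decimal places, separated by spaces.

initial: κ=0.5367, φ=11.35°, ℓ=1.0373
cmd 1: set ℓ=2.3195 → (κ,φ,ℓ)=(0.5367,11.35°,2.3195) → tip=(1.2419,0.2493,1.7652)
cmd 2: set κ=1.2002 → (κ,φ,ℓ)=(1.2002,11.35°,2.3195) → tip=(1.5821,0.3176,0.2917)
cmd 3: set φ=231.54° → (κ,φ,ℓ)=(1.2002,231.54°,2.3195) → tip=(-1.0036,-1.2636,0.2917)

-1.004 -1.264 0.292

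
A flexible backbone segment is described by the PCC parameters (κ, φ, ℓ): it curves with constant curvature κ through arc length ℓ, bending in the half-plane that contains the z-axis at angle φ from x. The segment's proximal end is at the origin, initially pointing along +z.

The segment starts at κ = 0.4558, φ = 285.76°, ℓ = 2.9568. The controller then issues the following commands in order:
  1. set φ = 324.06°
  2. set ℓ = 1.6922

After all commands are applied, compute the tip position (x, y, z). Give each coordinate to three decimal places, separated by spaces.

initial: κ=0.4558, φ=285.76°, ℓ=2.9568
cmd 1: set φ=324.06° → (κ,φ,ℓ)=(0.4558,324.06°,2.9568) → tip=(1.3833,-1.0028,2.1396)
cmd 2: set ℓ=1.6922 → (κ,φ,ℓ)=(0.4558,324.06°,1.6922) → tip=(0.5027,-0.3644,1.5293)

0.503 -0.364 1.529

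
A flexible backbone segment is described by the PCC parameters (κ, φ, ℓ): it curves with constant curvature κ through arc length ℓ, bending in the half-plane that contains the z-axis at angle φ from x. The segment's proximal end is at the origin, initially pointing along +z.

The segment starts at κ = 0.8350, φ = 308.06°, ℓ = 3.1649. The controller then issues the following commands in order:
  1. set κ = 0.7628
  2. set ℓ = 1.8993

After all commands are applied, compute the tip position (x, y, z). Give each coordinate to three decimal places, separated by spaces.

initial: κ=0.8350, φ=308.06°, ℓ=3.1649
cmd 1: set κ=0.7628 → (κ,φ,ℓ)=(0.7628,308.06°,3.1649) → tip=(1.4118,-1.8032,0.8717)
cmd 2: set ℓ=1.8993 → (κ,φ,ℓ)=(0.7628,308.06°,1.8993) → tip=(0.7098,-0.9066,1.3012)

0.710 -0.907 1.301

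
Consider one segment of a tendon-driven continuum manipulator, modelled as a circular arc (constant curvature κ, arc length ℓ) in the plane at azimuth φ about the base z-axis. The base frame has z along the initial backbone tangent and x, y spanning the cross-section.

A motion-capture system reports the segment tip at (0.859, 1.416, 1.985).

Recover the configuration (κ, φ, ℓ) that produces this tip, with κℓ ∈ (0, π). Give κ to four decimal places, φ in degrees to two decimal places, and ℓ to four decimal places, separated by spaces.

ρ = √(x²+y²) = √(0.859² + 1.416²) = 1.65618
φ = atan2(y, x) mod 360° = atan2(1.416, 0.859) = 58.7574°
|p|² = ρ² + z² = 1.65618² + 1.985² = 6.68316
κ = 2ρ / |p|² = 2×1.65618 / 6.68316 = 0.49563
θ = 2·atan2(ρ, z) = 2·atan2(1.65618, 1.985) = 1.39067 rad
ℓ = θ/κ = 1.39067/0.49563 = 2.80588

0.4956 58.76 2.8059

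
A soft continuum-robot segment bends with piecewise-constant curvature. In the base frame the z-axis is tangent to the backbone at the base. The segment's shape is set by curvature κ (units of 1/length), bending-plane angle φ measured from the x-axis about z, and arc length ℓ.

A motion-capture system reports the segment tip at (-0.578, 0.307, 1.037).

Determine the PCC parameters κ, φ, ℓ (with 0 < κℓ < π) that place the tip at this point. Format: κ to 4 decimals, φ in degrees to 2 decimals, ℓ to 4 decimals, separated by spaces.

0.8705 152.03 1.2935

ρ = √(x²+y²) = √(-0.578² + 0.307²) = 0.65447
φ = atan2(y, x) mod 360° = atan2(0.307, -0.578) = 152.0254°
|p|² = ρ² + z² = 0.65447² + 1.037² = 1.50370
κ = 2ρ / |p|² = 2×0.65447 / 1.50370 = 0.87048
θ = 2·atan2(ρ, z) = 2·atan2(0.65447, 1.037) = 1.12598 rad
ℓ = θ/κ = 1.12598/0.87048 = 1.29351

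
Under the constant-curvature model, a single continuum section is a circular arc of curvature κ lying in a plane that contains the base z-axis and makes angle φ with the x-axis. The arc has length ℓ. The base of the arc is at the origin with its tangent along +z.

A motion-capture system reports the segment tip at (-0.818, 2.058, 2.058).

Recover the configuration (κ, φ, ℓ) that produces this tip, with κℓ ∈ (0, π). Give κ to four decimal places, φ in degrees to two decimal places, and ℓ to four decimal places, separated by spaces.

0.4846 111.68 3.3926

ρ = √(x²+y²) = √(-0.818² + 2.058²) = 2.21461
φ = atan2(y, x) mod 360° = atan2(2.058, -0.818) = 111.6765°
|p|² = ρ² + z² = 2.21461² + 2.058² = 9.13985
κ = 2ρ / |p|² = 2×2.21461 / 9.13985 = 0.48460
θ = 2·atan2(ρ, z) = 2·atan2(2.21461, 2.058) = 1.64407 rad
ℓ = θ/κ = 1.64407/0.48460 = 3.39260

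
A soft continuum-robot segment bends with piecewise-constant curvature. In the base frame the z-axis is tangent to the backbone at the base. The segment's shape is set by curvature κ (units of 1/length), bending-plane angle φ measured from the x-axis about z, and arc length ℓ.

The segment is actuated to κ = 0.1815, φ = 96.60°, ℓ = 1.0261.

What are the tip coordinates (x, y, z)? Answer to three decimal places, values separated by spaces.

-0.011 0.095 1.020

θ = κ·ℓ = 0.1815 × 1.0261 = 0.18624 rad
ρ = (1 − cos θ)/κ = (1 − 0.98271)/0.1815 = 0.09527
z = sin θ / κ = 0.18516/0.1815 = 1.02018
x = ρ cos φ = 0.09527 × cos(96.60°) = -0.01095
y = ρ sin φ = 0.09527 × sin(96.60°) = 0.09464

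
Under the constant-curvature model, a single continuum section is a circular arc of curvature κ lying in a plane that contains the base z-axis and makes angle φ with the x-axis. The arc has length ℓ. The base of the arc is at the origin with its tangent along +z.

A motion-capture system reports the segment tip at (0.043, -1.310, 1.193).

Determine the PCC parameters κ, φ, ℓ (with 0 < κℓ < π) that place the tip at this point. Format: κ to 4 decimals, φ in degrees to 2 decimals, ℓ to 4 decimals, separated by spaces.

ρ = √(x²+y²) = √(0.043² + -1.310²) = 1.31071
φ = atan2(y, x) mod 360° = atan2(-1.310, 0.043) = 271.8800°
|p|² = ρ² + z² = 1.31071² + 1.193² = 3.14120
κ = 2ρ / |p|² = 2×1.31071 / 3.14120 = 0.83453
θ = 2·atan2(ρ, z) = 2·atan2(1.31071, 1.193) = 1.66475 rad
ℓ = θ/κ = 1.66475/0.83453 = 1.99485

0.8345 271.88 1.9948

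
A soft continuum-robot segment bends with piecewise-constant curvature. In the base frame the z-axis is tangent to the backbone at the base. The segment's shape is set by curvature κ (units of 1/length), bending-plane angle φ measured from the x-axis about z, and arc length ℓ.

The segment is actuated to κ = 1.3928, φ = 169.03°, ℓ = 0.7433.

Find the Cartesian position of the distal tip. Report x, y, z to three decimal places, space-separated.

θ = κ·ℓ = 1.3928 × 0.7433 = 1.03527 rad
ρ = (1 − cos θ)/κ = (1 − 0.51030)/1.3928 = 0.35160
z = sin θ / κ = 0.86000/1.3928 = 0.61746
x = ρ cos φ = 0.35160 × cos(169.03°) = -0.34517
y = ρ sin φ = 0.35160 × sin(169.03°) = 0.06691

-0.345 0.067 0.617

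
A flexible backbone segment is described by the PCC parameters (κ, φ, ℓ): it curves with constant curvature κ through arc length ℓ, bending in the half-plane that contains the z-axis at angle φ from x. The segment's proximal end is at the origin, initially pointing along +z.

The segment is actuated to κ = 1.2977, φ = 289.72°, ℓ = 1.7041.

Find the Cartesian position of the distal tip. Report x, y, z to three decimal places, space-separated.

θ = κ·ℓ = 1.2977 × 1.7041 = 2.21141 rad
ρ = (1 − cos θ)/κ = (1 − -0.59769)/1.2977 = 1.23117
z = sin θ / κ = 0.80173/1.2977 = 0.61781
x = ρ cos φ = 1.23117 × cos(289.72°) = 0.41543
y = ρ sin φ = 1.23117 × sin(289.72°) = -1.15896

0.415 -1.159 0.618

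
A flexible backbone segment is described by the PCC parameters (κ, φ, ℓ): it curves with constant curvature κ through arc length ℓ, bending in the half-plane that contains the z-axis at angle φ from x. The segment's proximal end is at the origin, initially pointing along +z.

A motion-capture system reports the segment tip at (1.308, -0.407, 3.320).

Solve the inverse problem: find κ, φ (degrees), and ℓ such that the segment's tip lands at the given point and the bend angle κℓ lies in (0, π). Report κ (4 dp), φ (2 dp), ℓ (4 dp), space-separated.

ρ = √(x²+y²) = √(1.308² + -0.407²) = 1.36986
φ = atan2(y, x) mod 360° = atan2(-0.407, 1.308) = 342.7158°
|p|² = ρ² + z² = 1.36986² + 3.320² = 12.89891
κ = 2ρ / |p|² = 2×1.36986 / 12.89891 = 0.21240
θ = 2·atan2(ρ, z) = 2·atan2(1.36986, 3.320) = 0.78266 rad
ℓ = θ/κ = 0.78266/0.21240 = 3.68484

0.2124 342.72 3.6848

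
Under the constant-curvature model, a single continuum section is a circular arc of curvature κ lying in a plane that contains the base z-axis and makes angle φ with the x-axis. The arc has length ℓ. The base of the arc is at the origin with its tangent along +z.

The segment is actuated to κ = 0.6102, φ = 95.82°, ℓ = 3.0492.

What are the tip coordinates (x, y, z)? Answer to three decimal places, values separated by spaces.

-0.214 2.096 1.570

θ = κ·ℓ = 0.6102 × 3.0492 = 1.86062 rad
ρ = (1 − cos θ)/κ = (1 − -0.28579)/0.6102 = 2.10715
z = sin θ / κ = 0.95829/0.6102 = 1.57046
x = ρ cos φ = 2.10715 × cos(95.82°) = -0.21367
y = ρ sin φ = 2.10715 × sin(95.82°) = 2.09629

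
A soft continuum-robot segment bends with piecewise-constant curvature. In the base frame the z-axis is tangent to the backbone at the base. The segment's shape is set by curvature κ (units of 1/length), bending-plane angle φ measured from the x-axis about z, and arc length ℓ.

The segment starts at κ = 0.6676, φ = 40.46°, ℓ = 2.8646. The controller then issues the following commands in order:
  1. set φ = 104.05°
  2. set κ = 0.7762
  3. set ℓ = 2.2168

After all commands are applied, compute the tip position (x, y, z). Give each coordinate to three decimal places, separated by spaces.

initial: κ=0.6676, φ=40.46°, ℓ=2.8646
cmd 1: set φ=104.05° → (κ,φ,ℓ)=(0.6676,104.05°,2.8646) → tip=(-0.4855,1.9399,1.4113)
cmd 2: set κ=0.7762 → (κ,φ,ℓ)=(0.7762,104.05°,2.8646) → tip=(-0.5027,2.0088,1.0235)
cmd 3: set ℓ=2.2168 → (κ,φ,ℓ)=(0.7762,104.05°,2.2168) → tip=(-0.3595,1.4364,1.2739)

-0.359 1.436 1.274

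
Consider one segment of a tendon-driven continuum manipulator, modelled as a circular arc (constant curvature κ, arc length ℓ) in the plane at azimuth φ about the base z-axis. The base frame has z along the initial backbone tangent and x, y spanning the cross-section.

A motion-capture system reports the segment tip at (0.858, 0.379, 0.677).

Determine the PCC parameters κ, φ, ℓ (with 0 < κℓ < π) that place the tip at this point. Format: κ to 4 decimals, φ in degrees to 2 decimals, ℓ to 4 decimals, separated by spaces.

1.4019 23.83 1.3490

ρ = √(x²+y²) = √(0.858² + 0.379²) = 0.93798
φ = atan2(y, x) mod 360° = atan2(0.379, 0.858) = 23.8322°
|p|² = ρ² + z² = 0.93798² + 0.677² = 1.33813
κ = 2ρ / |p|² = 2×0.93798 / 1.33813 = 1.40192
θ = 2·atan2(ρ, z) = 2·atan2(0.93798, 0.677) = 1.89122 rad
ℓ = θ/κ = 1.89122/1.40192 = 1.34902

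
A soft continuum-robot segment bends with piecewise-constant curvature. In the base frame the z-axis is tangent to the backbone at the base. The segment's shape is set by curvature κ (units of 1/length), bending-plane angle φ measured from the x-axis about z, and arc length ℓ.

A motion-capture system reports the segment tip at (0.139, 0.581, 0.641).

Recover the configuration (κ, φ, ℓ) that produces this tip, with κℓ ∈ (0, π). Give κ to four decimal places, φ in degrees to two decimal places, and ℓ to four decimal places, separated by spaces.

1.5562 76.55 0.9641

ρ = √(x²+y²) = √(0.139² + 0.581²) = 0.59740
φ = atan2(y, x) mod 360° = atan2(0.581, 0.139) = 76.5453°
|p|² = ρ² + z² = 0.59740² + 0.641² = 0.76776
κ = 2ρ / |p|² = 2×0.59740 / 0.76776 = 1.55620
θ = 2·atan2(ρ, z) = 2·atan2(0.59740, 0.641) = 1.50041 rad
ℓ = θ/κ = 1.50041/1.55620 = 0.96415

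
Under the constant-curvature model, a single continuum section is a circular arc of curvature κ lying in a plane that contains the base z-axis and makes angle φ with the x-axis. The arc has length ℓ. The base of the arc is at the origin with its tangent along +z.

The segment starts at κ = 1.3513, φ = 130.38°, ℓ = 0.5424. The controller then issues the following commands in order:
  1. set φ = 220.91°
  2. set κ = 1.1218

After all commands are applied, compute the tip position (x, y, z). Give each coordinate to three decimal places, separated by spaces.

-0.121 -0.105 0.510

initial: κ=1.3513, φ=130.38°, ℓ=0.5424
cmd 1: set φ=220.91° → (κ,φ,ℓ)=(1.3513,220.91°,0.5424) → tip=(-0.1436,-0.1244,0.4951)
cmd 2: set κ=1.1218 → (κ,φ,ℓ)=(1.1218,220.91°,0.5424) → tip=(-0.1209,-0.1048,0.5095)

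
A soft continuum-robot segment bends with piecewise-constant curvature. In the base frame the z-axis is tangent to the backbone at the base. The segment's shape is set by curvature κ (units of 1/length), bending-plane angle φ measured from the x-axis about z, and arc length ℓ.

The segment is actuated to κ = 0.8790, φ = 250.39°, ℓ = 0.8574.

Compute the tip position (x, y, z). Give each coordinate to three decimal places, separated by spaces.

θ = κ·ℓ = 0.8790 × 0.8574 = 0.75365 rad
ρ = (1 − cos θ)/κ = (1 − 0.72919)/0.8790 = 0.30809
z = sin θ / κ = 0.68431/0.8790 = 0.77851
x = ρ cos φ = 0.30809 × cos(250.39°) = -0.10340
y = ρ sin φ = 0.30809 × sin(250.39°) = -0.29022

-0.103 -0.290 0.779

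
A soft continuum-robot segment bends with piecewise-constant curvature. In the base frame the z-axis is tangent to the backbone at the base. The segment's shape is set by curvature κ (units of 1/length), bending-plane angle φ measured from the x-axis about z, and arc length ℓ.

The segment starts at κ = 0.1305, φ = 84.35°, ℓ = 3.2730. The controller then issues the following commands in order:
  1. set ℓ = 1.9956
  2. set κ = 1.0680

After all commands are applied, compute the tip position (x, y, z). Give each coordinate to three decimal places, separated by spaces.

0.141 1.427 0.793

initial: κ=0.1305, φ=84.35°, ℓ=3.2730
cmd 1: set ℓ=1.9956 → (κ,φ,ℓ)=(0.1305,84.35°,1.9956) → tip=(0.0254,0.2571,1.9731)
cmd 2: set κ=1.0680 → (κ,φ,ℓ)=(1.0680,84.35°,1.9956) → tip=(0.1412,1.4271,0.7931)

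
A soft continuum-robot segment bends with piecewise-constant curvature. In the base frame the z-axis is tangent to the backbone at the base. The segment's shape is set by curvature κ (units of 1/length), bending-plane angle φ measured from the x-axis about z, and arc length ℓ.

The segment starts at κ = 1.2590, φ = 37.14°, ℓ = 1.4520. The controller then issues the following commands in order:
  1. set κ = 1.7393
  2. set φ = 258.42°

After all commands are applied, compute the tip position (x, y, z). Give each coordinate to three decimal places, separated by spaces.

-0.210 -1.023 0.332

initial: κ=1.2590, φ=37.14°, ℓ=1.4520
cmd 1: set κ=1.7393 → (κ,φ,ℓ)=(1.7393,37.14°,1.4520) → tip=(0.8324,0.6304,0.3322)
cmd 2: set φ=258.42° → (κ,φ,ℓ)=(1.7393,258.42°,1.4520) → tip=(-0.2096,-1.0229,0.3322)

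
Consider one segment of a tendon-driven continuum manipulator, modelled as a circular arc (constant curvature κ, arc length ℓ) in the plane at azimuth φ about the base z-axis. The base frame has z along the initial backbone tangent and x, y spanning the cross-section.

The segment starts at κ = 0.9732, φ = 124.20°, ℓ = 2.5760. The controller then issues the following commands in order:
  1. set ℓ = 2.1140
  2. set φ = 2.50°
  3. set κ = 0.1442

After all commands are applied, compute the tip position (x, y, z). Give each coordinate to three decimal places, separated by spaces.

0.319 0.014 2.081

initial: κ=0.9732, φ=124.20°, ℓ=2.5760
cmd 1: set ℓ=2.1140 → (κ,φ,ℓ)=(0.9732,124.20°,2.1140) → tip=(-0.8476,1.2472,0.9083)
cmd 2: set φ=2.50° → (κ,φ,ℓ)=(0.9732,2.50°,2.1140) → tip=(1.5066,0.0658,0.9083)
cmd 3: set κ=0.1442 → (κ,φ,ℓ)=(0.1442,2.50°,2.1140) → tip=(0.3194,0.0139,2.0814)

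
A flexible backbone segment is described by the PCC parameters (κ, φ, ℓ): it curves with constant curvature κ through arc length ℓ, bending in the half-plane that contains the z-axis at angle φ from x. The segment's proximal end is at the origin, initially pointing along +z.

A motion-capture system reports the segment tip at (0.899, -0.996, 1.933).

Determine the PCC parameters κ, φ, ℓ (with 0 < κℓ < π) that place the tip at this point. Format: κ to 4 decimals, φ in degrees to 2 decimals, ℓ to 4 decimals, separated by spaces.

ρ = √(x²+y²) = √(0.899² + -0.996²) = 1.34172
φ = atan2(y, x) mod 360° = atan2(-0.996, 0.899) = 312.0697°
|p|² = ρ² + z² = 1.34172² + 1.933² = 5.53671
κ = 2ρ / |p|² = 2×1.34172 / 5.53671 = 0.48466
θ = 2·atan2(ρ, z) = 2·atan2(1.34172, 1.933) = 1.21353 rad
ℓ = θ/κ = 1.21353/0.48466 = 2.50385

0.4847 312.07 2.5039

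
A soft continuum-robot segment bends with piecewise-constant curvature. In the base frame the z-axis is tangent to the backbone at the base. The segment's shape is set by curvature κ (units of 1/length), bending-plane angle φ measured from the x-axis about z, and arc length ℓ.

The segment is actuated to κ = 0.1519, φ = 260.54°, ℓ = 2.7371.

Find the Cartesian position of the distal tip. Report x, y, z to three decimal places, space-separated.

θ = κ·ℓ = 0.1519 × 2.7371 = 0.41577 rad
ρ = (1 − cos θ)/κ = (1 − 0.91481)/0.1519 = 0.56085
z = sin θ / κ = 0.40389/0.1519 = 2.65892
x = ρ cos φ = 0.56085 × cos(260.54°) = -0.09218
y = ρ sin φ = 0.56085 × sin(260.54°) = -0.55322

-0.092 -0.553 2.659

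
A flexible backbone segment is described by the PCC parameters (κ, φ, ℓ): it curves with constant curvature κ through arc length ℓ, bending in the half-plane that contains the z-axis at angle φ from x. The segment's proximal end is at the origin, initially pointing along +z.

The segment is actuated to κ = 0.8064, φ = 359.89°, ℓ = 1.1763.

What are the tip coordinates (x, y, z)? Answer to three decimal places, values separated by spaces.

0.517 -0.001 1.008

θ = κ·ℓ = 0.8064 × 1.1763 = 0.94857 rad
ρ = (1 − cos θ)/κ = (1 − 0.58285)/0.8064 = 0.51730
z = sin θ / κ = 0.81258/0.8064 = 1.00767
x = ρ cos φ = 0.51730 × cos(359.89°) = 0.51730
y = ρ sin φ = 0.51730 × sin(359.89°) = -0.00099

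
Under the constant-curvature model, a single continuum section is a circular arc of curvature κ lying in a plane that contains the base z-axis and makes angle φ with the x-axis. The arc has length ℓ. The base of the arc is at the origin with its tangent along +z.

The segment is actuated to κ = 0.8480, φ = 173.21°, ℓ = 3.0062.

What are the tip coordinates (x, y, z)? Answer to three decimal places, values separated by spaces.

θ = κ·ℓ = 0.8480 × 3.0062 = 2.54926 rad
ρ = (1 − cos θ)/κ = (1 − -0.82964)/0.8480 = 2.15759
z = sin θ / κ = 0.55830/0.8480 = 0.65837
x = ρ cos φ = 2.15759 × cos(173.21°) = -2.14246
y = ρ sin φ = 2.15759 × sin(173.21°) = 0.25509

-2.142 0.255 0.658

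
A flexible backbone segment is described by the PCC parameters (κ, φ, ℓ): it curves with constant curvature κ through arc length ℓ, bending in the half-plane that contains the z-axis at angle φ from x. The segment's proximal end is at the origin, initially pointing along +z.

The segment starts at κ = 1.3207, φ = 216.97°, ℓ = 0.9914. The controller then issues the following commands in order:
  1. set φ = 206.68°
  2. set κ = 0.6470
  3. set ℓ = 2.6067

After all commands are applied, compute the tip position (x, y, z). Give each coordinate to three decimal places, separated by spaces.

-1.541 -0.774 1.535

initial: κ=1.3207, φ=216.97°, ℓ=0.9914
cmd 1: set φ=206.68° → (κ,φ,ℓ)=(1.3207,206.68°,0.9914) → tip=(-0.5017,-0.2521,0.7314)
cmd 2: set κ=0.6470 → (κ,φ,ℓ)=(0.6470,206.68°,0.9914) → tip=(-0.2745,-0.1379,0.9248)
cmd 3: set ℓ=2.6067 → (κ,φ,ℓ)=(0.6470,206.68°,2.6067) → tip=(-1.5405,-0.7741,1.5353)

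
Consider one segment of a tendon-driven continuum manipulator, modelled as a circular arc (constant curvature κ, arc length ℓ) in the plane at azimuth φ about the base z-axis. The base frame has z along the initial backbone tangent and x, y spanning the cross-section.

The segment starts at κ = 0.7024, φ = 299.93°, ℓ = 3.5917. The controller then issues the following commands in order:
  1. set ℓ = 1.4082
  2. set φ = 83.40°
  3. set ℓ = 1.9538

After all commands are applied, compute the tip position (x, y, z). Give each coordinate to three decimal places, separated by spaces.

initial: κ=0.7024, φ=299.93°, ℓ=3.5917
cmd 1: set ℓ=1.4082 → (κ,φ,ℓ)=(0.7024,299.93°,1.4082) → tip=(0.3201,-0.5559,1.1896)
cmd 2: set φ=83.40° → (κ,φ,ℓ)=(0.7024,83.40°,1.4082) → tip=(0.0737,0.6372,1.1896)
cmd 3: set ℓ=1.9538 → (κ,φ,ℓ)=(0.7024,83.40°,1.9538) → tip=(0.1314,1.1354,1.3957)

0.131 1.135 1.396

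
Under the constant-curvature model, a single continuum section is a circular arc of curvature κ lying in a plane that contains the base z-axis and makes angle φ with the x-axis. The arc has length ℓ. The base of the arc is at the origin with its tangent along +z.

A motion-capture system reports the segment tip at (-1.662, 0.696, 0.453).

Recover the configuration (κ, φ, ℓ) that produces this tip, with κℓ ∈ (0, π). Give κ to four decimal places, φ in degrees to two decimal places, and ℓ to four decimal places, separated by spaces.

ρ = √(x²+y²) = √(-1.662² + 0.696²) = 1.80185
φ = atan2(y, x) mod 360° = atan2(0.696, -1.662) = 157.2774°
|p|² = ρ² + z² = 1.80185² + 0.453² = 3.45187
κ = 2ρ / |p|² = 2×1.80185 / 3.45187 = 1.04398
θ = 2·atan2(ρ, z) = 2·atan2(1.80185, 0.453) = 2.64899 rad
ℓ = θ/κ = 2.64899/1.04398 = 2.53738

1.0440 157.28 2.5374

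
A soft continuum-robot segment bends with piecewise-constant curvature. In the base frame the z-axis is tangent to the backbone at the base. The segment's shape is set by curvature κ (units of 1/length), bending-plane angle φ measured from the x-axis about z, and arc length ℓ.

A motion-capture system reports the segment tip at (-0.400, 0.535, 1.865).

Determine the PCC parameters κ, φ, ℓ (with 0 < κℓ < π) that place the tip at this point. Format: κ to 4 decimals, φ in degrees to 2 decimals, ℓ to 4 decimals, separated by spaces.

ρ = √(x²+y²) = √(-0.400² + 0.535²) = 0.66800
φ = atan2(y, x) mod 360° = atan2(0.535, -0.400) = 126.7841°
|p|² = ρ² + z² = 0.66800² + 1.865² = 3.92445
κ = 2ρ / |p|² = 2×0.66800 / 3.92445 = 0.34043
θ = 2·atan2(ρ, z) = 2·atan2(0.66800, 1.865) = 0.68788 rad
ℓ = θ/κ = 0.68788/0.34043 = 2.02063

0.3404 126.78 2.0206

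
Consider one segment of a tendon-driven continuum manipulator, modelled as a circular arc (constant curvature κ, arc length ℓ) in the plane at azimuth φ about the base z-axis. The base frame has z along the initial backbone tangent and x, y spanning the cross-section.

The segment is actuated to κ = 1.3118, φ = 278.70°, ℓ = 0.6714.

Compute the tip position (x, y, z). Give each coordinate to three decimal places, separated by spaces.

θ = κ·ℓ = 1.3118 × 0.6714 = 0.88074 rad
ρ = (1 − cos θ)/κ = (1 − 0.63658)/1.3118 = 0.27704
z = sin θ / κ = 0.77121/1.3118 = 0.58790
x = ρ cos φ = 0.27704 × cos(278.70°) = 0.04191
y = ρ sin φ = 0.27704 × sin(278.70°) = -0.27385

0.042 -0.274 0.588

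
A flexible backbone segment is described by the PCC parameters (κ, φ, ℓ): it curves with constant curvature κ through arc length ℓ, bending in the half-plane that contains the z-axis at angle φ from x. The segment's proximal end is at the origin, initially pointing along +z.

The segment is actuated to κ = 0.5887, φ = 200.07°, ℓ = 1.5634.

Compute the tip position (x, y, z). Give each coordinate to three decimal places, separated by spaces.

θ = κ·ℓ = 0.5887 × 1.5634 = 0.92037 rad
ρ = (1 − cos θ)/κ = (1 − 0.60552)/0.5887 = 0.67008
z = sin θ / κ = 0.79583/0.5887 = 1.35184
x = ρ cos φ = 0.67008 × cos(200.07°) = -0.62939
y = ρ sin φ = 0.67008 × sin(200.07°) = -0.22995

-0.629 -0.230 1.352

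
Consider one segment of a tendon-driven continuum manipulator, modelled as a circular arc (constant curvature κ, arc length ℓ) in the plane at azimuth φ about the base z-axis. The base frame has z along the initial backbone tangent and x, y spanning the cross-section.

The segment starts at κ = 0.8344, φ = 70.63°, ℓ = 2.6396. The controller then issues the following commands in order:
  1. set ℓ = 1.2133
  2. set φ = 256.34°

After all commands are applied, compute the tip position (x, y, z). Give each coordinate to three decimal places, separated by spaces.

-0.133 -0.548 1.016

initial: κ=0.8344, φ=70.63°, ℓ=2.6396
cmd 1: set ℓ=1.2133 → (κ,φ,ℓ)=(0.8344,70.63°,1.2133) → tip=(0.1869,0.5316,1.0164)
cmd 2: set φ=256.34° → (κ,φ,ℓ)=(0.8344,256.34°,1.2133) → tip=(-0.1331,-0.5475,1.0164)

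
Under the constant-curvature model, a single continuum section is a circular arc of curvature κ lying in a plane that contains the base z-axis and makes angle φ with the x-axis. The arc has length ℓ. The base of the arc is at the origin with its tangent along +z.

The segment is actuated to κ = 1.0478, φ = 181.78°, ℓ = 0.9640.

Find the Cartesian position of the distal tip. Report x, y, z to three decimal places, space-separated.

θ = κ·ℓ = 1.0478 × 0.9640 = 1.01008 rad
ρ = (1 − cos θ)/κ = (1 − 0.53179)/1.0478 = 0.44685
z = sin θ / κ = 0.84687/1.0478 = 0.80824
x = ρ cos φ = 0.44685 × cos(181.78°) = -0.44663
y = ρ sin φ = 0.44685 × sin(181.78°) = -0.01388

-0.447 -0.014 0.808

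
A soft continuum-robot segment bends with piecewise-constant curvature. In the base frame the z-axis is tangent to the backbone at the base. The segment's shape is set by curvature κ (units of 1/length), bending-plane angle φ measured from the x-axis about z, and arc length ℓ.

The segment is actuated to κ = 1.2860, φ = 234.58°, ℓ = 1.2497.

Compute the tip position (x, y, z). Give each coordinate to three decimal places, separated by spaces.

-0.467 -0.657 0.777

θ = κ·ℓ = 1.2860 × 1.2497 = 1.60711 rad
ρ = (1 − cos θ)/κ = (1 − -0.03631)/1.2860 = 0.80584
z = sin θ / κ = 0.99934/1.2860 = 0.77709
x = ρ cos φ = 0.80584 × cos(234.58°) = -0.46704
y = ρ sin φ = 0.80584 × sin(234.58°) = -0.65670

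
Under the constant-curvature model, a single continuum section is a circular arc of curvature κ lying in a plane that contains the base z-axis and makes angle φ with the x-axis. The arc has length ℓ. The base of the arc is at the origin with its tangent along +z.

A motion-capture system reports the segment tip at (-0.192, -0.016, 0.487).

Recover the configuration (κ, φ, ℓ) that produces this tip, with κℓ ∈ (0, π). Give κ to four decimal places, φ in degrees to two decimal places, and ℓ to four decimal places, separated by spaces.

1.4048 184.76 0.5363

ρ = √(x²+y²) = √(-0.192² + -0.016²) = 0.19267
φ = atan2(y, x) mod 360° = atan2(-0.016, -0.192) = 184.7636°
|p|² = ρ² + z² = 0.19267² + 0.487² = 0.27429
κ = 2ρ / |p|² = 2×0.19267 / 0.27429 = 1.40484
θ = 2·atan2(ρ, z) = 2·atan2(0.19267, 0.487) = 0.75344 rad
ℓ = θ/κ = 0.75344/1.40484 = 0.53632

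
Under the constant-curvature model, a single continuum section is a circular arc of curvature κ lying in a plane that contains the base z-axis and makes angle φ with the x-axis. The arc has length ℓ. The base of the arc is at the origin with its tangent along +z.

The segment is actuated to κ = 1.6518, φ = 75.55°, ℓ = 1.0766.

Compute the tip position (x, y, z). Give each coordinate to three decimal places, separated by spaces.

θ = κ·ℓ = 1.6518 × 1.0766 = 1.77833 rad
ρ = (1 − cos θ)/κ = (1 − -0.20605)/1.6518 = 0.73014
z = sin θ / κ = 0.97854/1.6518 = 0.59241
x = ρ cos φ = 0.73014 × cos(75.55°) = 0.18220
y = ρ sin φ = 0.73014 × sin(75.55°) = 0.70704

0.182 0.707 0.592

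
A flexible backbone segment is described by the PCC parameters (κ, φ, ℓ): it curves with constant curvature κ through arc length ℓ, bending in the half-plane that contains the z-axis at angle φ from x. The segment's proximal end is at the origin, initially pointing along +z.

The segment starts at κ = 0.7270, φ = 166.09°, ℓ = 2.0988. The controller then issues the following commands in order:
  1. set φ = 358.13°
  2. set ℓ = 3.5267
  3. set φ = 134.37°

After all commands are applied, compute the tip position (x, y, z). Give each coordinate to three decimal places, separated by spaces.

initial: κ=0.7270, φ=166.09°, ℓ=2.0988
cmd 1: set φ=358.13° → (κ,φ,ℓ)=(0.7270,358.13°,2.0988) → tip=(1.3130,-0.0429,1.3741)
cmd 2: set ℓ=3.5267 → (κ,φ,ℓ)=(0.7270,358.13°,3.5267) → tip=(2.5265,-0.0825,0.7511)
cmd 3: set φ=134.37° → (κ,φ,ℓ)=(0.7270,134.37°,3.5267) → tip=(-1.7677,1.8070,0.7511)

-1.768 1.807 0.751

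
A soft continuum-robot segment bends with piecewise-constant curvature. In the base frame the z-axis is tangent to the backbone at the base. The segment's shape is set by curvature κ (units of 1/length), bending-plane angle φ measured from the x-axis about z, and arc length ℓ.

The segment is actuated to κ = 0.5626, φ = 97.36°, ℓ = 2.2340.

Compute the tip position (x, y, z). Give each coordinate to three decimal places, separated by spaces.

θ = κ·ℓ = 0.5626 × 2.2340 = 1.25685 rad
ρ = (1 − cos θ)/κ = (1 − 0.30882)/0.5626 = 1.22855
z = sin θ / κ = 0.95112/0.5626 = 1.69058
x = ρ cos φ = 1.22855 × cos(97.36°) = -0.15738
y = ρ sin φ = 1.22855 × sin(97.36°) = 1.21843

-0.157 1.218 1.691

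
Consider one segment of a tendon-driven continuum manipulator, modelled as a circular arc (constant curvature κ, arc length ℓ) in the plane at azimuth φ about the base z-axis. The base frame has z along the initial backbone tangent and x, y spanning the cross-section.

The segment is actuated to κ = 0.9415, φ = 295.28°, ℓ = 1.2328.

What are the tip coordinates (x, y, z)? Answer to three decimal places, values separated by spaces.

0.273 -0.577 0.974

θ = κ·ℓ = 0.9415 × 1.2328 = 1.16068 rad
ρ = (1 − cos θ)/κ = (1 − 0.39871)/0.9415 = 0.63865
z = sin θ / κ = 0.91707/0.9415 = 0.97406
x = ρ cos φ = 0.63865 × cos(295.28°) = 0.27273
y = ρ sin φ = 0.63865 × sin(295.28°) = -0.57748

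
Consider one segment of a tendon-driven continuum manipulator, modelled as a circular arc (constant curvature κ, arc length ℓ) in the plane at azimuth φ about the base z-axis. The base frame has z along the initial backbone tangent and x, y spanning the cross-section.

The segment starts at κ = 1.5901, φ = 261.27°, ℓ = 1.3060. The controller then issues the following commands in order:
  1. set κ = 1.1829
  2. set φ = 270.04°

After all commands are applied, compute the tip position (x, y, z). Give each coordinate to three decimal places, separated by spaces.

initial: κ=1.5901, φ=261.27°, ℓ=1.3060
cmd 1: set κ=1.1829 → (κ,φ,ℓ)=(1.1829,261.27°,1.3060) → tip=(-0.1250,-0.8139,0.8451)
cmd 2: set φ=270.04° → (κ,φ,ℓ)=(1.1829,270.04°,1.3060) → tip=(0.0006,-0.8235,0.8451)

0.001 -0.823 0.845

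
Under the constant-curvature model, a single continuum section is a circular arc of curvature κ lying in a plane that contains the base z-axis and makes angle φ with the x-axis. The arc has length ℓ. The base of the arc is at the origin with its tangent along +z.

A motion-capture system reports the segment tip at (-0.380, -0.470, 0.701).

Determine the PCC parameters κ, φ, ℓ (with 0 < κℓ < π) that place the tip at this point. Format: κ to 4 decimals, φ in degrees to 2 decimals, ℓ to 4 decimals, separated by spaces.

1.4110 231.04 1.0086

ρ = √(x²+y²) = √(-0.380² + -0.470²) = 0.60440
φ = atan2(y, x) mod 360° = atan2(-0.470, -0.380) = 231.0441°
|p|² = ρ² + z² = 0.60440² + 0.701² = 0.85670
κ = 2ρ / |p|² = 2×0.60440 / 0.85670 = 1.41100
θ = 2·atan2(ρ, z) = 2·atan2(0.60440, 0.701) = 1.42307 rad
ℓ = θ/κ = 1.42307/1.41100 = 1.00855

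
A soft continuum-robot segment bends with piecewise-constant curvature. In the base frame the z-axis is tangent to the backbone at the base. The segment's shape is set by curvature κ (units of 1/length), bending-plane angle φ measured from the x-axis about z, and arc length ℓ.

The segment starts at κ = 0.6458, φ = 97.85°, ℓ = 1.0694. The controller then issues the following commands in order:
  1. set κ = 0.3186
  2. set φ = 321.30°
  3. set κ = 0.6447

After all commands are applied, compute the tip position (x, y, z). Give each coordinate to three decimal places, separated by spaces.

0.276 -0.222 0.987

initial: κ=0.6458, φ=97.85°, ℓ=1.0694
cmd 1: set κ=0.3186 → (κ,φ,ℓ)=(0.3186,97.85°,1.0694) → tip=(-0.0246,0.1787,1.0488)
cmd 2: set φ=321.30° → (κ,φ,ℓ)=(0.3186,321.30°,1.0694) → tip=(0.1408,-0.1128,1.0488)
cmd 3: set κ=0.6447 → (κ,φ,ℓ)=(0.6447,321.30°,1.0694) → tip=(0.2765,-0.2215,0.9867)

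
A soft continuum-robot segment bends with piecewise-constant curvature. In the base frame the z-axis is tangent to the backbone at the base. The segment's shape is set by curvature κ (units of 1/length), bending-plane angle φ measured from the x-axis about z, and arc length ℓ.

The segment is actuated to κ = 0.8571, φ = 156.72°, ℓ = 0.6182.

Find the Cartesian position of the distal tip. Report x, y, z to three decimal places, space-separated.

θ = κ·ℓ = 0.8571 × 0.6182 = 0.52986 rad
ρ = (1 − cos θ)/κ = (1 − 0.86288)/0.8571 = 0.15998
z = sin θ / κ = 0.50541/0.8571 = 0.58968
x = ρ cos φ = 0.15998 × cos(156.72°) = -0.14696
y = ρ sin φ = 0.15998 × sin(156.72°) = 0.06323

-0.147 0.063 0.590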